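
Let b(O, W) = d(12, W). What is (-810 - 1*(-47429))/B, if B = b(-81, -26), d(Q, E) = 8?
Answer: 46619/8 ≈ 5827.4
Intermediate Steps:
b(O, W) = 8
B = 8
(-810 - 1*(-47429))/B = (-810 - 1*(-47429))/8 = (-810 + 47429)*(⅛) = 46619*(⅛) = 46619/8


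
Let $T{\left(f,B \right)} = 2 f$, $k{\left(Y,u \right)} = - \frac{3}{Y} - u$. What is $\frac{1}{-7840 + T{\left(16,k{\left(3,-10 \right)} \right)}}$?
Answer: $- \frac{1}{7808} \approx -0.00012807$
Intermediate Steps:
$k{\left(Y,u \right)} = - u - \frac{3}{Y}$
$\frac{1}{-7840 + T{\left(16,k{\left(3,-10 \right)} \right)}} = \frac{1}{-7840 + 2 \cdot 16} = \frac{1}{-7840 + 32} = \frac{1}{-7808} = - \frac{1}{7808}$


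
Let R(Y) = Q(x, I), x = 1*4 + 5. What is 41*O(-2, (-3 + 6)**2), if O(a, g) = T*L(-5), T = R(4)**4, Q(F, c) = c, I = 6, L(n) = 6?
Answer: 318816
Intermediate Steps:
x = 9 (x = 4 + 5 = 9)
R(Y) = 6
T = 1296 (T = 6**4 = 1296)
O(a, g) = 7776 (O(a, g) = 1296*6 = 7776)
41*O(-2, (-3 + 6)**2) = 41*7776 = 318816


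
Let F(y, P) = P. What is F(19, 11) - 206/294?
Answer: 1514/147 ≈ 10.299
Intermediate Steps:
F(19, 11) - 206/294 = 11 - 206/294 = 11 - 206*1/294 = 11 - 103/147 = 1514/147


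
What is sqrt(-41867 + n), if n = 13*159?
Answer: 10*I*sqrt(398) ≈ 199.5*I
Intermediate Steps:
n = 2067
sqrt(-41867 + n) = sqrt(-41867 + 2067) = sqrt(-39800) = 10*I*sqrt(398)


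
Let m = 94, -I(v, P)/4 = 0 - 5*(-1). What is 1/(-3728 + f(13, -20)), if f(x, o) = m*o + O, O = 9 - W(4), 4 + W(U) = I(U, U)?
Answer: -1/5575 ≈ -0.00017937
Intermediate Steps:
I(v, P) = -20 (I(v, P) = -4*(0 - 5*(-1)) = -4*(0 + 5) = -4*5 = -20)
W(U) = -24 (W(U) = -4 - 20 = -24)
O = 33 (O = 9 - 1*(-24) = 9 + 24 = 33)
f(x, o) = 33 + 94*o (f(x, o) = 94*o + 33 = 33 + 94*o)
1/(-3728 + f(13, -20)) = 1/(-3728 + (33 + 94*(-20))) = 1/(-3728 + (33 - 1880)) = 1/(-3728 - 1847) = 1/(-5575) = -1/5575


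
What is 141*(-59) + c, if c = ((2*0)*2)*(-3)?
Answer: -8319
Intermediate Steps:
c = 0 (c = (0*2)*(-3) = 0*(-3) = 0)
141*(-59) + c = 141*(-59) + 0 = -8319 + 0 = -8319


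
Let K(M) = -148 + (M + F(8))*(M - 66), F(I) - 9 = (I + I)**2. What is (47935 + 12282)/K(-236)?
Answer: -60217/8906 ≈ -6.7614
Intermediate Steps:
F(I) = 9 + 4*I**2 (F(I) = 9 + (I + I)**2 = 9 + (2*I)**2 = 9 + 4*I**2)
K(M) = -148 + (-66 + M)*(265 + M) (K(M) = -148 + (M + (9 + 4*8**2))*(M - 66) = -148 + (M + (9 + 4*64))*(-66 + M) = -148 + (M + (9 + 256))*(-66 + M) = -148 + (M + 265)*(-66 + M) = -148 + (265 + M)*(-66 + M) = -148 + (-66 + M)*(265 + M))
(47935 + 12282)/K(-236) = (47935 + 12282)/(-17638 + (-236)**2 + 199*(-236)) = 60217/(-17638 + 55696 - 46964) = 60217/(-8906) = 60217*(-1/8906) = -60217/8906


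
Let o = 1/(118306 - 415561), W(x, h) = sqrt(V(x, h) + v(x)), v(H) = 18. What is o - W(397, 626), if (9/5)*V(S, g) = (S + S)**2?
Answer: -1/297255 - sqrt(3152342)/3 ≈ -591.83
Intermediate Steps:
V(S, g) = 20*S**2/9 (V(S, g) = 5*(S + S)**2/9 = 5*(2*S)**2/9 = 5*(4*S**2)/9 = 20*S**2/9)
W(x, h) = sqrt(18 + 20*x**2/9) (W(x, h) = sqrt(20*x**2/9 + 18) = sqrt(18 + 20*x**2/9))
o = -1/297255 (o = 1/(-297255) = -1/297255 ≈ -3.3641e-6)
o - W(397, 626) = -1/297255 - sqrt(162 + 20*397**2)/3 = -1/297255 - sqrt(162 + 20*157609)/3 = -1/297255 - sqrt(162 + 3152180)/3 = -1/297255 - sqrt(3152342)/3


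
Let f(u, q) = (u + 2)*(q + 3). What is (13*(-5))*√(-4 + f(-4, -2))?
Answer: -65*I*√6 ≈ -159.22*I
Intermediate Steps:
f(u, q) = (2 + u)*(3 + q)
(13*(-5))*√(-4 + f(-4, -2)) = (13*(-5))*√(-4 + (6 + 2*(-2) + 3*(-4) - 2*(-4))) = -65*√(-4 + (6 - 4 - 12 + 8)) = -65*√(-4 - 2) = -65*I*√6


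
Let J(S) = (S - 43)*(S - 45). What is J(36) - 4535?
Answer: -4472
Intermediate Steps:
J(S) = (-45 + S)*(-43 + S) (J(S) = (-43 + S)*(-45 + S) = (-45 + S)*(-43 + S))
J(36) - 4535 = (1935 + 36² - 88*36) - 4535 = (1935 + 1296 - 3168) - 4535 = 63 - 4535 = -4472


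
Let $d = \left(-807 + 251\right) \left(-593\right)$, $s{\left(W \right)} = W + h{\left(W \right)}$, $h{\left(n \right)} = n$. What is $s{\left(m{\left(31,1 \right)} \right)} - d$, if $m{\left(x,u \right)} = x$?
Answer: $-329646$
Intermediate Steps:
$s{\left(W \right)} = 2 W$ ($s{\left(W \right)} = W + W = 2 W$)
$d = 329708$ ($d = \left(-556\right) \left(-593\right) = 329708$)
$s{\left(m{\left(31,1 \right)} \right)} - d = 2 \cdot 31 - 329708 = 62 - 329708 = -329646$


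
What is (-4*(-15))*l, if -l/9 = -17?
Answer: 9180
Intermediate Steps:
l = 153 (l = -9*(-17) = 153)
(-4*(-15))*l = -4*(-15)*153 = 60*153 = 9180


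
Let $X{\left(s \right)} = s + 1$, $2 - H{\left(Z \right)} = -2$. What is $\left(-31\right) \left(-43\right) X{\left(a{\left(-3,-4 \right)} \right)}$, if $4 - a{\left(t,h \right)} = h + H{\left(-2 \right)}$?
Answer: $6665$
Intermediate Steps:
$H{\left(Z \right)} = 4$ ($H{\left(Z \right)} = 2 - -2 = 2 + 2 = 4$)
$a{\left(t,h \right)} = - h$ ($a{\left(t,h \right)} = 4 - \left(h + 4\right) = 4 - \left(4 + h\right) = - h$)
$X{\left(s \right)} = 1 + s$
$\left(-31\right) \left(-43\right) X{\left(a{\left(-3,-4 \right)} \right)} = \left(-31\right) \left(-43\right) \left(1 - -4\right) = 1333 \left(1 + 4\right) = 1333 \cdot 5 = 6665$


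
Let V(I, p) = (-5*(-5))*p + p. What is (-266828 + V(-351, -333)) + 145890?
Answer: -129596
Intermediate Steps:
V(I, p) = 26*p (V(I, p) = 25*p + p = 26*p)
(-266828 + V(-351, -333)) + 145890 = (-266828 + 26*(-333)) + 145890 = (-266828 - 8658) + 145890 = -275486 + 145890 = -129596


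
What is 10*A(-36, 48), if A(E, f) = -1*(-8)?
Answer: 80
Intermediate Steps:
A(E, f) = 8
10*A(-36, 48) = 10*8 = 80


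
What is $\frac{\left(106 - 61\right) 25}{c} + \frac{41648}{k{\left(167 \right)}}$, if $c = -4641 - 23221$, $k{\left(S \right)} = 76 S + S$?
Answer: $\frac{1145930201}{358277458} \approx 3.1984$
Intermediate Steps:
$k{\left(S \right)} = 77 S$
$c = -27862$
$\frac{\left(106 - 61\right) 25}{c} + \frac{41648}{k{\left(167 \right)}} = \frac{\left(106 - 61\right) 25}{-27862} + \frac{41648}{77 \cdot 167} = 45 \cdot 25 \left(- \frac{1}{27862}\right) + \frac{41648}{12859} = 1125 \left(- \frac{1}{27862}\right) + 41648 \cdot \frac{1}{12859} = - \frac{1125}{27862} + \frac{41648}{12859} = \frac{1145930201}{358277458}$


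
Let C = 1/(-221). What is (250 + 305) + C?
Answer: 122654/221 ≈ 555.00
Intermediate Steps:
C = -1/221 ≈ -0.0045249
(250 + 305) + C = (250 + 305) - 1/221 = 555 - 1/221 = 122654/221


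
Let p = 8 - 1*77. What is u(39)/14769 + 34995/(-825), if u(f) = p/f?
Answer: -447930266/10559835 ≈ -42.418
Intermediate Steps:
p = -69 (p = 8 - 77 = -69)
u(f) = -69/f
u(39)/14769 + 34995/(-825) = -69/39/14769 + 34995/(-825) = -69*1/39*(1/14769) + 34995*(-1/825) = -23/13*1/14769 - 2333/55 = -23/191997 - 2333/55 = -447930266/10559835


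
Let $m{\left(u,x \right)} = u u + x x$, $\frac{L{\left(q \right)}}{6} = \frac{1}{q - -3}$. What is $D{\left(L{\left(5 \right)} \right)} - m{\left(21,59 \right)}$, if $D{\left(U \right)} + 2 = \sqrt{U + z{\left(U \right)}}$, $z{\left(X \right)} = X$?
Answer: $-3924 + \frac{\sqrt{6}}{2} \approx -3922.8$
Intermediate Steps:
$L{\left(q \right)} = \frac{6}{3 + q}$ ($L{\left(q \right)} = \frac{6}{q - -3} = \frac{6}{q + 3} = \frac{6}{3 + q}$)
$m{\left(u,x \right)} = u^{2} + x^{2}$
$D{\left(U \right)} = -2 + \sqrt{2} \sqrt{U}$ ($D{\left(U \right)} = -2 + \sqrt{U + U} = -2 + \sqrt{2 U} = -2 + \sqrt{2} \sqrt{U}$)
$D{\left(L{\left(5 \right)} \right)} - m{\left(21,59 \right)} = \left(-2 + \sqrt{2} \sqrt{\frac{6}{3 + 5}}\right) - \left(21^{2} + 59^{2}\right) = \left(-2 + \sqrt{2} \sqrt{\frac{6}{8}}\right) - \left(441 + 3481\right) = \left(-2 + \sqrt{2} \sqrt{6 \cdot \frac{1}{8}}\right) - 3922 = \left(-2 + \sqrt{2} \sqrt{\frac{3}{4}}\right) - 3922 = \left(-2 + \sqrt{2} \frac{\sqrt{3}}{2}\right) - 3922 = \left(-2 + \frac{\sqrt{6}}{2}\right) - 3922 = -3924 + \frac{\sqrt{6}}{2}$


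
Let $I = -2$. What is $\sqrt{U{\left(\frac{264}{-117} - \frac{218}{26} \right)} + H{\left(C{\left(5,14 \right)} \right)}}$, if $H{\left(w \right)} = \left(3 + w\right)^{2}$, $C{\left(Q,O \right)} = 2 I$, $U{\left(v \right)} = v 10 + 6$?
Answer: $\frac{i \sqrt{151203}}{39} \approx 9.9705 i$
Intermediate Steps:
$U{\left(v \right)} = 6 + 10 v$ ($U{\left(v \right)} = 10 v + 6 = 6 + 10 v$)
$C{\left(Q,O \right)} = -4$ ($C{\left(Q,O \right)} = 2 \left(-2\right) = -4$)
$\sqrt{U{\left(\frac{264}{-117} - \frac{218}{26} \right)} + H{\left(C{\left(5,14 \right)} \right)}} = \sqrt{\left(6 + 10 \left(\frac{264}{-117} - \frac{218}{26}\right)\right) + \left(3 - 4\right)^{2}} = \sqrt{\left(6 + 10 \left(264 \left(- \frac{1}{117}\right) - \frac{109}{13}\right)\right) + \left(-1\right)^{2}} = \sqrt{\left(6 + 10 \left(- \frac{88}{39} - \frac{109}{13}\right)\right) + 1} = \sqrt{\left(6 + 10 \left(- \frac{415}{39}\right)\right) + 1} = \sqrt{\left(6 - \frac{4150}{39}\right) + 1} = \sqrt{- \frac{3916}{39} + 1} = \sqrt{- \frac{3877}{39}} = \frac{i \sqrt{151203}}{39}$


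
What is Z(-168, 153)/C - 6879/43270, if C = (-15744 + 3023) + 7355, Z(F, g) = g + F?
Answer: -9065916/58046705 ≈ -0.15618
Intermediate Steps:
Z(F, g) = F + g
C = -5366 (C = -12721 + 7355 = -5366)
Z(-168, 153)/C - 6879/43270 = (-168 + 153)/(-5366) - 6879/43270 = -15*(-1/5366) - 6879*1/43270 = 15/5366 - 6879/43270 = -9065916/58046705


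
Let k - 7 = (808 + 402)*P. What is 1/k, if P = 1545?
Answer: 1/1869457 ≈ 5.3491e-7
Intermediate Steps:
k = 1869457 (k = 7 + (808 + 402)*1545 = 7 + 1210*1545 = 7 + 1869450 = 1869457)
1/k = 1/1869457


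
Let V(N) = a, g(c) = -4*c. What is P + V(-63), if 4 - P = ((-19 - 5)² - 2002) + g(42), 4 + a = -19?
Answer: 1575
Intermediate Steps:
a = -23 (a = -4 - 19 = -23)
V(N) = -23
P = 1598 (P = 4 - (((-19 - 5)² - 2002) - 4*42) = 4 - (((-24)² - 2002) - 168) = 4 - ((576 - 2002) - 168) = 4 - (-1426 - 168) = 4 - 1*(-1594) = 4 + 1594 = 1598)
P + V(-63) = 1598 - 23 = 1575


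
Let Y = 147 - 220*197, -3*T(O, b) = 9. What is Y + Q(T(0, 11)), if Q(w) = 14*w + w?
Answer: -43238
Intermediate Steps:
T(O, b) = -3 (T(O, b) = -1/3*9 = -3)
Q(w) = 15*w
Y = -43193 (Y = 147 - 43340 = -43193)
Y + Q(T(0, 11)) = -43193 + 15*(-3) = -43193 - 45 = -43238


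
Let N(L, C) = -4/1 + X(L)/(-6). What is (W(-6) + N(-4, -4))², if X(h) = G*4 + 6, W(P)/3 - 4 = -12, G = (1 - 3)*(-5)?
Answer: 11449/9 ≈ 1272.1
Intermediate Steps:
G = 10 (G = -2*(-5) = 10)
W(P) = -24 (W(P) = 12 + 3*(-12) = 12 - 36 = -24)
X(h) = 46 (X(h) = 10*4 + 6 = 40 + 6 = 46)
N(L, C) = -35/3 (N(L, C) = -4/1 + 46/(-6) = -4*1 + 46*(-⅙) = -4 - 23/3 = -35/3)
(W(-6) + N(-4, -4))² = (-24 - 35/3)² = (-107/3)² = 11449/9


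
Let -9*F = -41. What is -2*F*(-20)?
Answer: 1640/9 ≈ 182.22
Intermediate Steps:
F = 41/9 (F = -⅑*(-41) = 41/9 ≈ 4.5556)
-2*F*(-20) = -2*41/9*(-20) = -82/9*(-20) = 1640/9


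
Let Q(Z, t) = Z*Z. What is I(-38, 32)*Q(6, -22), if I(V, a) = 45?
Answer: 1620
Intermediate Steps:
Q(Z, t) = Z²
I(-38, 32)*Q(6, -22) = 45*6² = 45*36 = 1620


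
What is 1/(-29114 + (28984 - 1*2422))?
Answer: -1/2552 ≈ -0.00039185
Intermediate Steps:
1/(-29114 + (28984 - 1*2422)) = 1/(-29114 + (28984 - 2422)) = 1/(-29114 + 26562) = 1/(-2552) = -1/2552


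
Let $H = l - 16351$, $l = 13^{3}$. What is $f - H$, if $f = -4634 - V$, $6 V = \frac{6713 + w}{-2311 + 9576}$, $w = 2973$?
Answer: $\frac{207483557}{21795} \approx 9519.8$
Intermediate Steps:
$V = \frac{4843}{21795}$ ($V = \frac{\left(6713 + 2973\right) \frac{1}{-2311 + 9576}}{6} = \frac{9686 \cdot \frac{1}{7265}}{6} = \frac{1}{6} \cdot \frac{9686}{7265} = \frac{4843}{21795} \approx 0.22221$)
$f = - \frac{101002873}{21795}$ ($f = -4634 - \frac{4843}{21795} = - \frac{101002873}{21795} \approx -4634.2$)
$l = 2197$
$H = -14154$ ($H = 2197 - 16351 = -14154$)
$f - H = - \frac{101002873}{21795} - -14154 = - \frac{101002873}{21795} + 14154 = \frac{207483557}{21795}$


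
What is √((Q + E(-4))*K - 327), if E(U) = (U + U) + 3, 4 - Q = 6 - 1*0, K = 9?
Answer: I*√390 ≈ 19.748*I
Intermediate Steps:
Q = -2 (Q = 4 - (6 - 1*0) = 4 - (6 + 0) = 4 - 1*6 = 4 - 6 = -2)
E(U) = 3 + 2*U (E(U) = 2*U + 3 = 3 + 2*U)
√((Q + E(-4))*K - 327) = √((-2 + (3 + 2*(-4)))*9 - 327) = √((-2 + (3 - 8))*9 - 327) = √((-2 - 5)*9 - 327) = √(-7*9 - 327) = √(-63 - 327) = √(-390) = I*√390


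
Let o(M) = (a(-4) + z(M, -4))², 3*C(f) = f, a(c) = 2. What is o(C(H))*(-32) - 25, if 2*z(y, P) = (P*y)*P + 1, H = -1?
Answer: -233/9 ≈ -25.889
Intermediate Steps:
C(f) = f/3
z(y, P) = ½ + y*P²/2 (z(y, P) = ((P*y)*P + 1)/2 = (y*P² + 1)/2 = (1 + y*P²)/2 = ½ + y*P²/2)
o(M) = (5/2 + 8*M)² (o(M) = (2 + (½ + (½)*M*(-4)²))² = (2 + (½ + (½)*M*16))² = (2 + (½ + 8*M))² = (5/2 + 8*M)²)
o(C(H))*(-32) - 25 = ((5 + 16*((⅓)*(-1)))²/4)*(-32) - 25 = ((5 + 16*(-⅓))²/4)*(-32) - 25 = ((5 - 16/3)²/4)*(-32) - 25 = ((-⅓)²/4)*(-32) - 25 = ((¼)*(⅑))*(-32) - 25 = (1/36)*(-32) - 25 = -8/9 - 25 = -233/9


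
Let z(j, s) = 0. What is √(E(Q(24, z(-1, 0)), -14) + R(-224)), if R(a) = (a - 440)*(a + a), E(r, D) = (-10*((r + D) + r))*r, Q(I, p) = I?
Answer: 4*√18082 ≈ 537.88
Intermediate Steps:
E(r, D) = r*(-20*r - 10*D) (E(r, D) = (-10*((D + r) + r))*r = (-10*(D + 2*r))*r = (-20*r - 10*D)*r = r*(-20*r - 10*D))
R(a) = 2*a*(-440 + a) (R(a) = (-440 + a)*(2*a) = 2*a*(-440 + a))
√(E(Q(24, z(-1, 0)), -14) + R(-224)) = √(-10*24*(-14 + 2*24) + 2*(-224)*(-440 - 224)) = √(-10*24*(-14 + 48) + 2*(-224)*(-664)) = √(-10*24*34 + 297472) = √(-8160 + 297472) = √289312 = 4*√18082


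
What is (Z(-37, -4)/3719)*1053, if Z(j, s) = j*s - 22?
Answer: 132678/3719 ≈ 35.676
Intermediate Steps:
Z(j, s) = -22 + j*s
(Z(-37, -4)/3719)*1053 = ((-22 - 37*(-4))/3719)*1053 = ((-22 + 148)*(1/3719))*1053 = (126*(1/3719))*1053 = (126/3719)*1053 = 132678/3719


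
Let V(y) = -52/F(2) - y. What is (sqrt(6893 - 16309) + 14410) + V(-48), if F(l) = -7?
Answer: 101258/7 + 2*I*sqrt(2354) ≈ 14465.0 + 97.036*I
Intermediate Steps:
V(y) = 52/7 - y (V(y) = -52/(-7) - y = -52*(-1/7) - y = 52/7 - y)
(sqrt(6893 - 16309) + 14410) + V(-48) = (sqrt(6893 - 16309) + 14410) + (52/7 - 1*(-48)) = (sqrt(-9416) + 14410) + (52/7 + 48) = (2*I*sqrt(2354) + 14410) + 388/7 = (14410 + 2*I*sqrt(2354)) + 388/7 = 101258/7 + 2*I*sqrt(2354)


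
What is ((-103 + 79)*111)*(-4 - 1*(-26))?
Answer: -58608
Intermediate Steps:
((-103 + 79)*111)*(-4 - 1*(-26)) = (-24*111)*(-4 + 26) = -2664*22 = -58608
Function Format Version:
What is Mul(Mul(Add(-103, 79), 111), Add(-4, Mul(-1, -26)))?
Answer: -58608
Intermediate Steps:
Mul(Mul(Add(-103, 79), 111), Add(-4, Mul(-1, -26))) = Mul(Mul(-24, 111), Add(-4, 26)) = Mul(-2664, 22) = -58608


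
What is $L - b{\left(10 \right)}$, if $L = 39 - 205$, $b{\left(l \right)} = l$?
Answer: $-176$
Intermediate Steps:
$L = -166$ ($L = 39 - 205 = -166$)
$L - b{\left(10 \right)} = -166 - 10 = -176$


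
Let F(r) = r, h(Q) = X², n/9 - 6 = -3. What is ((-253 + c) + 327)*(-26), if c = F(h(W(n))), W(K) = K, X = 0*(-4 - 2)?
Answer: -1924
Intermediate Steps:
n = 27 (n = 54 + 9*(-3) = 54 - 27 = 27)
X = 0 (X = 0*(-6) = 0)
h(Q) = 0 (h(Q) = 0² = 0)
c = 0
((-253 + c) + 327)*(-26) = ((-253 + 0) + 327)*(-26) = (-253 + 327)*(-26) = 74*(-26) = -1924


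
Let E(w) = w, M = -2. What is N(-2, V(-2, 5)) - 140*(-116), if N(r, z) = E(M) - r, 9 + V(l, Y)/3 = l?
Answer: 16240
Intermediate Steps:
V(l, Y) = -27 + 3*l
N(r, z) = -2 - r
N(-2, V(-2, 5)) - 140*(-116) = (-2 - 1*(-2)) - 140*(-116) = (-2 + 2) + 16240 = 0 + 16240 = 16240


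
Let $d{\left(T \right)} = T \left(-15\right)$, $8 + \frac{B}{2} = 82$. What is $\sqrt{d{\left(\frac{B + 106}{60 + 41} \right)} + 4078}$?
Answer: $\frac{34 \sqrt{35653}}{101} \approx 63.563$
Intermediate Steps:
$B = 148$ ($B = -16 + 2 \cdot 82 = -16 + 164 = 148$)
$d{\left(T \right)} = - 15 T$
$\sqrt{d{\left(\frac{B + 106}{60 + 41} \right)} + 4078} = \sqrt{- 15 \frac{148 + 106}{60 + 41} + 4078} = \sqrt{- 15 \cdot \frac{254}{101} + 4078} = \sqrt{- 15 \cdot 254 \cdot \frac{1}{101} + 4078} = \sqrt{\left(-15\right) \frac{254}{101} + 4078} = \sqrt{- \frac{3810}{101} + 4078} = \sqrt{\frac{408068}{101}} = \frac{34 \sqrt{35653}}{101}$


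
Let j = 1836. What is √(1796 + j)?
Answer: 4*√227 ≈ 60.266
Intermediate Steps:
√(1796 + j) = √(1796 + 1836) = √3632 = 4*√227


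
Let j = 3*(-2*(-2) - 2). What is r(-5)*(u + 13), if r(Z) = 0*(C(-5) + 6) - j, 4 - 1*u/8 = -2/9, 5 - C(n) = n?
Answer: -842/3 ≈ -280.67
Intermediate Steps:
C(n) = 5 - n
u = 304/9 (u = 32 - (-16)/9 = 32 - 8*(-2/9) = 32 + 16/9 = 304/9 ≈ 33.778)
j = 6 (j = 3*(4 - 2) = 3*2 = 6)
r(Z) = -6 (r(Z) = 0*((5 - 1*(-5)) + 6) - 1*6 = 0*((5 + 5) + 6) - 6 = 0*(10 + 6) - 6 = 0*16 - 6 = 0 - 6 = -6)
r(-5)*(u + 13) = -6*(304/9 + 13) = -6*421/9 = -842/3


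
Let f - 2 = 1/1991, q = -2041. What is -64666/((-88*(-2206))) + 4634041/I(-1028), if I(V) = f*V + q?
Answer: -895812701872999/791863156920 ≈ -1131.3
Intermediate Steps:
f = 3983/1991 (f = 2 + 1/1991 = 3983/1991 ≈ 2.0005)
I(V) = -2041 + 3983*V/1991 (I(V) = 3983*V/1991 - 2041 = -2041 + 3983*V/1991)
-64666/((-88*(-2206))) + 4634041/I(-1028) = -64666/((-88*(-2206))) + 4634041/(-2041 + (3983/1991)*(-1028)) = -64666/194128 + 4634041/(-2041 - 4094524/1991) = -64666*1/194128 + 4634041/(-8158155/1991) = -32333/97064 + 4634041*(-1991/8158155) = -32333/97064 - 9226375631/8158155 = -895812701872999/791863156920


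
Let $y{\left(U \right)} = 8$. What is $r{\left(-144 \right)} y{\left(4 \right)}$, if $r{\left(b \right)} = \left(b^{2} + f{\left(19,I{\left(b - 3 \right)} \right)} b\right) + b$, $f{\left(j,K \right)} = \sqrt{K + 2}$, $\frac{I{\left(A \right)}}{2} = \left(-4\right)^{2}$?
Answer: $164736 - 1152 \sqrt{34} \approx 1.5802 \cdot 10^{5}$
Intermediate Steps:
$I{\left(A \right)} = 32$ ($I{\left(A \right)} = 2 \left(-4\right)^{2} = 2 \cdot 16 = 32$)
$f{\left(j,K \right)} = \sqrt{2 + K}$
$r{\left(b \right)} = b + b^{2} + b \sqrt{34}$ ($r{\left(b \right)} = \left(b^{2} + \sqrt{2 + 32} b\right) + b = \left(b^{2} + \sqrt{34} b\right) + b = \left(b^{2} + b \sqrt{34}\right) + b = b + b^{2} + b \sqrt{34}$)
$r{\left(-144 \right)} y{\left(4 \right)} = - 144 \left(1 - 144 + \sqrt{34}\right) 8 = - 144 \left(-143 + \sqrt{34}\right) 8 = \left(20592 - 144 \sqrt{34}\right) 8 = 164736 - 1152 \sqrt{34}$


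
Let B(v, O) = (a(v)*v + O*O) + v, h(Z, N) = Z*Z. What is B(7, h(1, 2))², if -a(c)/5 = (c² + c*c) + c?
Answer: 13446889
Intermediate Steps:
h(Z, N) = Z²
a(c) = -10*c² - 5*c (a(c) = -5*((c² + c*c) + c) = -5*((c² + c²) + c) = -5*(2*c² + c) = -5*(c + 2*c²) = -10*c² - 5*c)
B(v, O) = v + O² - 5*v²*(1 + 2*v) (B(v, O) = ((-5*v*(1 + 2*v))*v + O*O) + v = (-5*v²*(1 + 2*v) + O²) + v = (O² - 5*v²*(1 + 2*v)) + v = v + O² - 5*v²*(1 + 2*v))
B(7, h(1, 2))² = (7 + (1²)² - 10*7³ - 5*7²)² = (7 + 1² - 10*343 - 5*49)² = (7 + 1 - 3430 - 245)² = (-3667)² = 13446889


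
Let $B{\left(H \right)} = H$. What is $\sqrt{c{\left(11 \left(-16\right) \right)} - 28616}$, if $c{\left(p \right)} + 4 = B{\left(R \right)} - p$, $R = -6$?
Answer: $5 i \sqrt{1138} \approx 168.67 i$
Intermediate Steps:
$c{\left(p \right)} = -10 - p$ ($c{\left(p \right)} = -4 - \left(6 + p\right) = -10 - p$)
$\sqrt{c{\left(11 \left(-16\right) \right)} - 28616} = \sqrt{\left(-10 - 11 \left(-16\right)\right) - 28616} = \sqrt{\left(-10 - -176\right) - 28616} = \sqrt{\left(-10 + 176\right) - 28616} = \sqrt{166 - 28616} = \sqrt{-28450} = 5 i \sqrt{1138}$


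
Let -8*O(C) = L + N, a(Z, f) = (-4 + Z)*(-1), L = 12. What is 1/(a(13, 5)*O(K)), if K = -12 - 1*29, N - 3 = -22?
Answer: -8/63 ≈ -0.12698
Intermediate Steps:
N = -19 (N = 3 - 22 = -19)
a(Z, f) = 4 - Z
K = -41 (K = -12 - 29 = -41)
O(C) = 7/8 (O(C) = -(12 - 19)/8 = -⅛*(-7) = 7/8)
1/(a(13, 5)*O(K)) = 1/((4 - 1*13)*(7/8)) = 1/((4 - 13)*(7/8)) = 1/(-9*7/8) = 1/(-63/8) = -8/63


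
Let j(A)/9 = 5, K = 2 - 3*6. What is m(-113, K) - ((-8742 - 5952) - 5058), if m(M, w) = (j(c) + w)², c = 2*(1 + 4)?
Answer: 20593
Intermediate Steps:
K = -16 (K = 2 - 18 = -16)
c = 10 (c = 2*5 = 10)
j(A) = 45 (j(A) = 9*5 = 45)
m(M, w) = (45 + w)²
m(-113, K) - ((-8742 - 5952) - 5058) = (45 - 16)² - ((-8742 - 5952) - 5058) = 29² - (-14694 - 5058) = 841 - 1*(-19752) = 841 + 19752 = 20593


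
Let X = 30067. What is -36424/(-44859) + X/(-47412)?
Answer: 126053045/708951636 ≈ 0.17780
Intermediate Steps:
-36424/(-44859) + X/(-47412) = -36424/(-44859) + 30067/(-47412) = -36424*(-1/44859) + 30067*(-1/47412) = 36424/44859 - 30067/47412 = 126053045/708951636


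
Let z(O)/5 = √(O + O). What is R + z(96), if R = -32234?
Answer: -32234 + 40*√3 ≈ -32165.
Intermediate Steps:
z(O) = 5*√2*√O (z(O) = 5*√(O + O) = 5*√(2*O) = 5*(√2*√O) = 5*√2*√O)
R + z(96) = -32234 + 5*√2*√96 = -32234 + 5*√2*(4*√6) = -32234 + 40*√3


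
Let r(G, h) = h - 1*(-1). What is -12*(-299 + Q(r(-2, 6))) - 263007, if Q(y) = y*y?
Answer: -260007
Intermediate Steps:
r(G, h) = 1 + h (r(G, h) = h + 1 = 1 + h)
Q(y) = y²
-12*(-299 + Q(r(-2, 6))) - 263007 = -12*(-299 + (1 + 6)²) - 263007 = -12*(-299 + 7²) - 263007 = -12*(-299 + 49) - 263007 = -12*(-250) - 263007 = 3000 - 263007 = -260007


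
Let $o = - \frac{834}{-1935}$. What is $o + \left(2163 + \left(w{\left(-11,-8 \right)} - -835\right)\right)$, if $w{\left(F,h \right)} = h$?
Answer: $\frac{1928828}{645} \approx 2990.4$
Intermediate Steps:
$o = \frac{278}{645}$ ($o = \left(-834\right) \left(- \frac{1}{1935}\right) = \frac{278}{645} \approx 0.43101$)
$o + \left(2163 + \left(w{\left(-11,-8 \right)} - -835\right)\right) = \frac{278}{645} + \left(2163 - -827\right) = \frac{278}{645} + \left(2163 + \left(-8 + 835\right)\right) = \frac{278}{645} + \left(2163 + 827\right) = \frac{278}{645} + 2990 = \frac{1928828}{645}$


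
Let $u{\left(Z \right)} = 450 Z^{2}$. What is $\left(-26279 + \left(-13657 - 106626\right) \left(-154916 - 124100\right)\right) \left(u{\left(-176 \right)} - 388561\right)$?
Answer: $454771034010454111$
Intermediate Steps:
$\left(-26279 + \left(-13657 - 106626\right) \left(-154916 - 124100\right)\right) \left(u{\left(-176 \right)} - 388561\right) = \left(-26279 + \left(-13657 - 106626\right) \left(-154916 - 124100\right)\right) \left(450 \left(-176\right)^{2} - 388561\right) = \left(-26279 - 120283 \left(-154916 - 124100\right)\right) \left(450 \cdot 30976 - 388561\right) = \left(-26279 - -33560881528\right) \left(13939200 - 388561\right) = \left(-26279 + 33560881528\right) 13550639 = 33560855249 \cdot 13550639 = 454771034010454111$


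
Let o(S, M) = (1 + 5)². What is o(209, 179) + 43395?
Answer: 43431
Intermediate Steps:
o(S, M) = 36 (o(S, M) = 6² = 36)
o(209, 179) + 43395 = 36 + 43395 = 43431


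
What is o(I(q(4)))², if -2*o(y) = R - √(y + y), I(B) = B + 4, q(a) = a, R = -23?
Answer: 729/4 ≈ 182.25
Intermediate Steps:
I(B) = 4 + B
o(y) = 23/2 + √2*√y/2 (o(y) = -(-23 - √(y + y))/2 = -(-23 - √(2*y))/2 = -(-23 - √2*√y)/2 = 23/2 + √2*√y/2)
o(I(q(4)))² = (23/2 + √2*√(4 + 4)/2)² = (23/2 + √2*√8/2)² = (23/2 + √2*(2*√2)/2)² = (23/2 + 2)² = (27/2)² = 729/4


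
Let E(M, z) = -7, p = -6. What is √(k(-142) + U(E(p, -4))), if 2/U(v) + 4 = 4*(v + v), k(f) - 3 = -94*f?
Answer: √12015870/30 ≈ 115.55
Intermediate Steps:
k(f) = 3 - 94*f
U(v) = 2/(-4 + 8*v) (U(v) = 2/(-4 + 4*(v + v)) = 2/(-4 + 4*(2*v)) = 2/(-4 + 8*v))
√(k(-142) + U(E(p, -4))) = √((3 - 94*(-142)) + 1/(2*(-1 + 2*(-7)))) = √((3 + 13348) + 1/(2*(-1 - 14))) = √(13351 + (½)/(-15)) = √(13351 + (½)*(-1/15)) = √(13351 - 1/30) = √(400529/30) = √12015870/30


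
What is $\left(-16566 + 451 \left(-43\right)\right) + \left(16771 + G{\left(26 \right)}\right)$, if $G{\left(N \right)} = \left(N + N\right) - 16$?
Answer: $-19152$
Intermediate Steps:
$G{\left(N \right)} = -16 + 2 N$ ($G{\left(N \right)} = 2 N - 16 = -16 + 2 N$)
$\left(-16566 + 451 \left(-43\right)\right) + \left(16771 + G{\left(26 \right)}\right) = \left(-16566 + 451 \left(-43\right)\right) + \left(16771 + \left(-16 + 2 \cdot 26\right)\right) = \left(-16566 - 19393\right) + \left(16771 + \left(-16 + 52\right)\right) = -35959 + \left(16771 + 36\right) = -35959 + 16807 = -19152$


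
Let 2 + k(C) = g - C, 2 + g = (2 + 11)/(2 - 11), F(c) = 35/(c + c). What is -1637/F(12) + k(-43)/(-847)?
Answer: -42786322/38115 ≈ -1122.6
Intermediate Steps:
F(c) = 35/(2*c) (F(c) = 35/((2*c)) = 35*(1/(2*c)) = 35/(2*c))
g = -31/9 (g = -2 + (2 + 11)/(2 - 11) = -2 + 13/(-9) = -2 + 13*(-1/9) = -2 - 13/9 = -31/9 ≈ -3.4444)
k(C) = -49/9 - C (k(C) = -2 + (-31/9 - C) = -49/9 - C)
-1637/F(12) + k(-43)/(-847) = -1637/((35/2)/12) + (-49/9 - 1*(-43))/(-847) = -1637/((35/2)*(1/12)) + (-49/9 + 43)*(-1/847) = -1637/35/24 + (338/9)*(-1/847) = -1637*24/35 - 338/7623 = -39288/35 - 338/7623 = -42786322/38115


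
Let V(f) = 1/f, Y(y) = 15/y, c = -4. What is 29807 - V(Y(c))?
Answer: 447109/15 ≈ 29807.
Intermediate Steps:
29807 - V(Y(c)) = 29807 - 1/(15/(-4)) = 29807 - 1/(15*(-¼)) = 29807 - 1/(-15/4) = 29807 - 1*(-4/15) = 29807 + 4/15 = 447109/15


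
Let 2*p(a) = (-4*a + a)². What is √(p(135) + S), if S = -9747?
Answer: 3*√32118/2 ≈ 268.82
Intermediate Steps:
p(a) = 9*a²/2 (p(a) = (-4*a + a)²/2 = (-3*a)²/2 = (9*a²)/2 = 9*a²/2)
√(p(135) + S) = √((9/2)*135² - 9747) = √((9/2)*18225 - 9747) = √(164025/2 - 9747) = √(144531/2) = 3*√32118/2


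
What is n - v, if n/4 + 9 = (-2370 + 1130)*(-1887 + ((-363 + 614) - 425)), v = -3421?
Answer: 10225945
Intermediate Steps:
n = 10222524 (n = -36 + 4*((-2370 + 1130)*(-1887 + ((-363 + 614) - 425))) = -36 + 4*(-1240*(-1887 + (251 - 425))) = -36 + 4*(-1240*(-1887 - 174)) = -36 + 4*(-1240*(-2061)) = -36 + 4*2555640 = -36 + 10222560 = 10222524)
n - v = 10222524 - 1*(-3421) = 10222524 + 3421 = 10225945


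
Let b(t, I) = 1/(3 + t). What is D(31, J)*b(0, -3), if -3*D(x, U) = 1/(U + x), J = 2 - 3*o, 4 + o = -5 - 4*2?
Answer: -1/756 ≈ -0.0013228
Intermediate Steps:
o = -17 (o = -4 + (-5 - 4*2) = -4 + (-5 - 8) = -4 - 13 = -17)
J = 53 (J = 2 - 3*(-17) = 2 + 51 = 53)
D(x, U) = -1/(3*(U + x))
D(31, J)*b(0, -3) = (-1/(3*53 + 3*31))/(3 + 0) = -1/(159 + 93)/3 = -1/252*(1/3) = -1*1/252*(1/3) = -1/252*1/3 = -1/756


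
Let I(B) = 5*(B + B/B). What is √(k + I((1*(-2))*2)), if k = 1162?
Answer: √1147 ≈ 33.867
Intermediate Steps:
I(B) = 5 + 5*B (I(B) = 5*(B + 1) = 5*(1 + B) = 5 + 5*B)
√(k + I((1*(-2))*2)) = √(1162 + (5 + 5*((1*(-2))*2))) = √(1162 + (5 + 5*(-2*2))) = √(1162 + (5 + 5*(-4))) = √(1162 + (5 - 20)) = √(1162 - 15) = √1147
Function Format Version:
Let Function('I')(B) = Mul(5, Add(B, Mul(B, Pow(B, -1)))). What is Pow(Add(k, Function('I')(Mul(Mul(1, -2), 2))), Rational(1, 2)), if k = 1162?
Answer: Pow(1147, Rational(1, 2)) ≈ 33.867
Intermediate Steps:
Function('I')(B) = Add(5, Mul(5, B)) (Function('I')(B) = Mul(5, Add(B, 1)) = Mul(5, Add(1, B)) = Add(5, Mul(5, B)))
Pow(Add(k, Function('I')(Mul(Mul(1, -2), 2))), Rational(1, 2)) = Pow(Add(1162, Add(5, Mul(5, Mul(Mul(1, -2), 2)))), Rational(1, 2)) = Pow(Add(1162, Add(5, Mul(5, Mul(-2, 2)))), Rational(1, 2)) = Pow(Add(1162, Add(5, Mul(5, -4))), Rational(1, 2)) = Pow(Add(1162, Add(5, -20)), Rational(1, 2)) = Pow(Add(1162, -15), Rational(1, 2)) = Pow(1147, Rational(1, 2))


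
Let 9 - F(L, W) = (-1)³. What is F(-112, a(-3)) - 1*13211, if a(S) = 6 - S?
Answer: -13201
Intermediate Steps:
F(L, W) = 10 (F(L, W) = 9 - 1*(-1)³ = 9 - 1*(-1) = 9 + 1 = 10)
F(-112, a(-3)) - 1*13211 = 10 - 1*13211 = 10 - 13211 = -13201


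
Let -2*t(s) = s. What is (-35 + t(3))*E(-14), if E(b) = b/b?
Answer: -73/2 ≈ -36.500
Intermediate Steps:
E(b) = 1
t(s) = -s/2
(-35 + t(3))*E(-14) = (-35 - ½*3)*1 = (-35 - 3/2)*1 = -73/2*1 = -73/2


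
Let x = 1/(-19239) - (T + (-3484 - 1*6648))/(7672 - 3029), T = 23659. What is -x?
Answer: 260250596/89326677 ≈ 2.9135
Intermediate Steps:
x = -260250596/89326677 (x = 1/(-19239) - (23659 + (-3484 - 1*6648))/(7672 - 3029) = -1/19239 - (23659 + (-3484 - 6648))/4643 = -1/19239 - (23659 - 10132)/4643 = -1/19239 - 13527/4643 = -260250596/89326677 ≈ -2.9135)
-x = -1*(-260250596/89326677) = 260250596/89326677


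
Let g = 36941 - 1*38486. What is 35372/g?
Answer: -35372/1545 ≈ -22.895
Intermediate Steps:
g = -1545 (g = 36941 - 38486 = -1545)
35372/g = 35372/(-1545) = 35372*(-1/1545) = -35372/1545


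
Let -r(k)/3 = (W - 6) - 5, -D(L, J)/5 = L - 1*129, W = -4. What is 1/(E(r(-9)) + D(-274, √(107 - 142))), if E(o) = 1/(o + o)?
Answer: 90/181351 ≈ 0.00049627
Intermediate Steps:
D(L, J) = 645 - 5*L (D(L, J) = -5*(L - 1*129) = -5*(L - 129) = -5*(-129 + L) = 645 - 5*L)
r(k) = 45 (r(k) = -3*((-4 - 6) - 5) = -3*(-10 - 5) = -3*(-15) = 45)
E(o) = 1/(2*o)
1/(E(r(-9)) + D(-274, √(107 - 142))) = 1/((½)/45 + (645 - 5*(-274))) = 1/((½)*(1/45) + (645 + 1370)) = 1/(1/90 + 2015) = 1/(181351/90) = 90/181351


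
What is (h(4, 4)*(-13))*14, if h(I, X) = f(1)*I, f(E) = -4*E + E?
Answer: 2184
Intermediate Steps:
f(E) = -3*E
h(I, X) = -3*I (h(I, X) = (-3*1)*I = -3*I)
(h(4, 4)*(-13))*14 = (-3*4*(-13))*14 = -12*(-13)*14 = 156*14 = 2184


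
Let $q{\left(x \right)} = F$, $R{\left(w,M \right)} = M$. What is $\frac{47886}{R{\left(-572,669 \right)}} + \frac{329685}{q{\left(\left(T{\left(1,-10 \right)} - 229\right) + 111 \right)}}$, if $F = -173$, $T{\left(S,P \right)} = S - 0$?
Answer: $- \frac{70758329}{38579} \approx -1834.1$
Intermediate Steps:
$T{\left(S,P \right)} = S$ ($T{\left(S,P \right)} = S + 0 = S$)
$q{\left(x \right)} = -173$
$\frac{47886}{R{\left(-572,669 \right)}} + \frac{329685}{q{\left(\left(T{\left(1,-10 \right)} - 229\right) + 111 \right)}} = \frac{47886}{669} + \frac{329685}{-173} = 47886 \cdot \frac{1}{669} + 329685 \left(- \frac{1}{173}\right) = \frac{15962}{223} - \frac{329685}{173} = - \frac{70758329}{38579}$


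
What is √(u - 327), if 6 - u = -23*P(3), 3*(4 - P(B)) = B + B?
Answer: 5*I*√11 ≈ 16.583*I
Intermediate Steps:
P(B) = 4 - 2*B/3 (P(B) = 4 - (B + B)/3 = 4 - 2*B/3)
u = 52 (u = 6 - (-23)*(4 - ⅔*3) = 6 - (-23)*(4 - 2) = 6 - (-23)*2 = 6 - 1*(-46) = 6 + 46 = 52)
√(u - 327) = √(52 - 327) = √(-275) = 5*I*√11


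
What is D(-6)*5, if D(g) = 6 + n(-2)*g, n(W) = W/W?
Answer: 0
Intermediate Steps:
n(W) = 1
D(g) = 6 + g (D(g) = 6 + 1*g = 6 + g)
D(-6)*5 = (6 - 6)*5 = 0*5 = 0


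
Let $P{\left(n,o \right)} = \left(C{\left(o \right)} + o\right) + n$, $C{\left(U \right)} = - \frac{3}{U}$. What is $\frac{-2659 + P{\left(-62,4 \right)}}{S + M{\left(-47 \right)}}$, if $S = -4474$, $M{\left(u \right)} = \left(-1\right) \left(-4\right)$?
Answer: $\frac{10871}{17880} \approx 0.608$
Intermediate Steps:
$M{\left(u \right)} = 4$
$P{\left(n,o \right)} = n + o - \frac{3}{o}$ ($P{\left(n,o \right)} = \left(- \frac{3}{o} + o\right) + n = \left(o - \frac{3}{o}\right) + n = n + o - \frac{3}{o}$)
$\frac{-2659 + P{\left(-62,4 \right)}}{S + M{\left(-47 \right)}} = \frac{-2659 - \left(58 + \frac{3}{4}\right)}{-4474 + 4} = \frac{-2659 - \frac{235}{4}}{-4470} = \left(-2659 - \frac{235}{4}\right) \left(- \frac{1}{4470}\right) = \left(- \frac{10871}{4}\right) \left(- \frac{1}{4470}\right) = \frac{10871}{17880}$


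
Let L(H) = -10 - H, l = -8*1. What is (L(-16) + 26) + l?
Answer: 24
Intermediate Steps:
l = -8
(L(-16) + 26) + l = ((-10 - 1*(-16)) + 26) - 8 = ((-10 + 16) + 26) - 8 = (6 + 26) - 8 = 32 - 8 = 24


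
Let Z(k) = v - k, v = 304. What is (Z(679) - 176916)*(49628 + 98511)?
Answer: -26263711449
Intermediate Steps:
Z(k) = 304 - k
(Z(679) - 176916)*(49628 + 98511) = ((304 - 1*679) - 176916)*(49628 + 98511) = ((304 - 679) - 176916)*148139 = (-375 - 176916)*148139 = -177291*148139 = -26263711449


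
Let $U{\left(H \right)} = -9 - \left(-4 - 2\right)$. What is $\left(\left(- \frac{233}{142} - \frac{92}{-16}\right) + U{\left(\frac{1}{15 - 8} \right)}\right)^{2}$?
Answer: $\frac{99225}{80656} \approx 1.2302$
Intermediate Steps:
$U{\left(H \right)} = -3$ ($U{\left(H \right)} = -9 - -6 = -9 + 6 = -3$)
$\left(\left(- \frac{233}{142} - \frac{92}{-16}\right) + U{\left(\frac{1}{15 - 8} \right)}\right)^{2} = \left(\left(- \frac{233}{142} - \frac{92}{-16}\right) - 3\right)^{2} = \left(\left(\left(-233\right) \frac{1}{142} - - \frac{23}{4}\right) - 3\right)^{2} = \left(\left(- \frac{233}{142} + \frac{23}{4}\right) - 3\right)^{2} = \left(\frac{1167}{284} - 3\right)^{2} = \left(\frac{315}{284}\right)^{2} = \frac{99225}{80656}$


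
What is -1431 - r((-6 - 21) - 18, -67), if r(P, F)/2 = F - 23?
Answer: -1251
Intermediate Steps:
r(P, F) = -46 + 2*F (r(P, F) = 2*(F - 23) = 2*(-23 + F) = -46 + 2*F)
-1431 - r((-6 - 21) - 18, -67) = -1431 - (-46 + 2*(-67)) = -1431 - (-46 - 134) = -1431 - 1*(-180) = -1431 + 180 = -1251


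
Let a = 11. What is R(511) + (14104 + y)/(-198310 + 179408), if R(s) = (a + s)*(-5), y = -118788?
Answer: -24614768/9451 ≈ -2604.5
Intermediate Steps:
R(s) = -55 - 5*s (R(s) = (11 + s)*(-5) = -55 - 5*s)
R(511) + (14104 + y)/(-198310 + 179408) = (-55 - 5*511) + (14104 - 118788)/(-198310 + 179408) = (-55 - 2555) - 104684/(-18902) = -2610 - 104684*(-1/18902) = -2610 + 52342/9451 = -24614768/9451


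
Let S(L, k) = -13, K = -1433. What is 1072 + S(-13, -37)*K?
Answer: 19701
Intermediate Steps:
1072 + S(-13, -37)*K = 1072 - 13*(-1433) = 1072 + 18629 = 19701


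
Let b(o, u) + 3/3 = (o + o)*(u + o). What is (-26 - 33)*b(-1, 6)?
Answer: 649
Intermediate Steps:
b(o, u) = -1 + 2*o*(o + u) (b(o, u) = -1 + (o + o)*(u + o) = -1 + (2*o)*(o + u) = -1 + 2*o*(o + u))
(-26 - 33)*b(-1, 6) = (-26 - 33)*(-1 + 2*(-1)**2 + 2*(-1)*6) = -59*(-1 + 2*1 - 12) = -59*(-1 + 2 - 12) = -59*(-11) = 649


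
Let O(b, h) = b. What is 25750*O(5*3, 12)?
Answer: 386250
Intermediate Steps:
25750*O(5*3, 12) = 25750*(5*3) = 25750*15 = 386250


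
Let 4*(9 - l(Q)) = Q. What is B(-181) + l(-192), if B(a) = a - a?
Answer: 57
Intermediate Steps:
l(Q) = 9 - Q/4
B(a) = 0
B(-181) + l(-192) = 0 + (9 - ¼*(-192)) = 0 + (9 + 48) = 0 + 57 = 57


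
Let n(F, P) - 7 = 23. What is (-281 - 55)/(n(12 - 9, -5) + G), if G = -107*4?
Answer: 168/199 ≈ 0.84422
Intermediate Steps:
n(F, P) = 30 (n(F, P) = 7 + 23 = 30)
G = -428
(-281 - 55)/(n(12 - 9, -5) + G) = (-281 - 55)/(30 - 428) = -336/(-398) = -336*(-1/398) = 168/199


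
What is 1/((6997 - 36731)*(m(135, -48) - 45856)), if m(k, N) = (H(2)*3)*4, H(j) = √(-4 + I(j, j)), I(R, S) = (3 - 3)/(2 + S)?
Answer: 1433/1953870676844 + 3*I/7815482707376 ≈ 7.3342e-10 + 3.8385e-13*I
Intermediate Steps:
I(R, S) = 0 (I(R, S) = 0/(2 + S) = 0)
H(j) = 2*I (H(j) = √(-4 + 0) = √(-4) = 2*I)
m(k, N) = 24*I (m(k, N) = ((2*I)*3)*4 = (6*I)*4 = 24*I)
1/((6997 - 36731)*(m(135, -48) - 45856)) = 1/((6997 - 36731)*(24*I - 45856)) = 1/(-29734*(-45856 + 24*I)) = 1/(1363482304 - 713616*I) = (1363482304 + 713616*I)/1859084502568943872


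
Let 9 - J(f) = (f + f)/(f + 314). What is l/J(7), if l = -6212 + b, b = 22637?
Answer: 210897/115 ≈ 1833.9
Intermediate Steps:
l = 16425 (l = -6212 + 22637 = 16425)
J(f) = 9 - 2*f/(314 + f) (J(f) = 9 - (f + f)/(f + 314) = 9 - 2*f/(314 + f))
l/J(7) = 16425/(((2826 + 7*7)/(314 + 7))) = 16425/(((2826 + 49)/321)) = 16425/(((1/321)*2875)) = 16425/(2875/321) = 16425*(321/2875) = 210897/115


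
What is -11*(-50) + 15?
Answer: 565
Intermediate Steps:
-11*(-50) + 15 = 550 + 15 = 565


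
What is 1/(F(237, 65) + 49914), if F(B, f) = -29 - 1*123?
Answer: 1/49762 ≈ 2.0096e-5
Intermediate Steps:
F(B, f) = -152 (F(B, f) = -29 - 123 = -152)
1/(F(237, 65) + 49914) = 1/(-152 + 49914) = 1/49762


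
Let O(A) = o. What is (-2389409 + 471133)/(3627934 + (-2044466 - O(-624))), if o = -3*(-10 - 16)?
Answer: -959138/791695 ≈ -1.2115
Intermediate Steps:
o = 78 (o = -3*(-26) = 78)
O(A) = 78
(-2389409 + 471133)/(3627934 + (-2044466 - O(-624))) = (-2389409 + 471133)/(3627934 + (-2044466 - 1*78)) = -1918276/(3627934 + (-2044466 - 78)) = -1918276/(3627934 - 2044544) = -1918276/1583390 = -1918276*1/1583390 = -959138/791695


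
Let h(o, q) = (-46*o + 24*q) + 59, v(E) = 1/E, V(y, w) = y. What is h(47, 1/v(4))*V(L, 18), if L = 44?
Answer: -88308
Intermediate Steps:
h(o, q) = 59 - 46*o + 24*q
h(47, 1/v(4))*V(L, 18) = (59 - 46*47 + 24/(1/4))*44 = (59 - 2162 + 24/(1/4))*44 = (59 - 2162 + 24*4)*44 = (59 - 2162 + 96)*44 = -2007*44 = -88308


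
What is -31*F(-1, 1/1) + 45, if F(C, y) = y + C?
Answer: 45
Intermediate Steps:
F(C, y) = C + y
-31*F(-1, 1/1) + 45 = -31*(-1 + 1/1) + 45 = -31*(-1 + 1) + 45 = -31*0 + 45 = 0 + 45 = 45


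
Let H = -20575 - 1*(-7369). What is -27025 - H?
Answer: -13819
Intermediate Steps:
H = -13206 (H = -20575 + 7369 = -13206)
-27025 - H = -27025 - 1*(-13206) = -27025 + 13206 = -13819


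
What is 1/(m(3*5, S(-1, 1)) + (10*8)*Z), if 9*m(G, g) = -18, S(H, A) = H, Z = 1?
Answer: 1/78 ≈ 0.012821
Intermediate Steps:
m(G, g) = -2 (m(G, g) = (⅑)*(-18) = -2)
1/(m(3*5, S(-1, 1)) + (10*8)*Z) = 1/(-2 + (10*8)*1) = 1/(-2 + 80*1) = 1/(-2 + 80) = 1/78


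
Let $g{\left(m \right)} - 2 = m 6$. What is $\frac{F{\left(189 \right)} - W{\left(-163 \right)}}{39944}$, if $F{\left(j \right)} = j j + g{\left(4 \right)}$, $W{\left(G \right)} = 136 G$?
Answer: $\frac{57915}{39944} \approx 1.4499$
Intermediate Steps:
$g{\left(m \right)} = 2 + 6 m$ ($g{\left(m \right)} = 2 + m 6 = 2 + 6 m$)
$F{\left(j \right)} = 26 + j^{2}$ ($F{\left(j \right)} = j j + \left(2 + 6 \cdot 4\right) = j^{2} + \left(2 + 24\right) = j^{2} + 26 = 26 + j^{2}$)
$\frac{F{\left(189 \right)} - W{\left(-163 \right)}}{39944} = \frac{\left(26 + 189^{2}\right) - 136 \left(-163\right)}{39944} = \left(\left(26 + 35721\right) - -22168\right) \frac{1}{39944} = \left(35747 + 22168\right) \frac{1}{39944} = 57915 \cdot \frac{1}{39944} = \frac{57915}{39944}$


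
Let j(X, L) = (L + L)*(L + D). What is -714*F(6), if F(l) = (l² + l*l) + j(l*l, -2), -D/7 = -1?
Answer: -37128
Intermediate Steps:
D = 7 (D = -7*(-1) = 7)
j(X, L) = 2*L*(7 + L) (j(X, L) = (L + L)*(L + 7) = (2*L)*(7 + L) = 2*L*(7 + L))
F(l) = -20 + 2*l² (F(l) = (l² + l*l) + 2*(-2)*(7 - 2) = (l² + l²) + 2*(-2)*5 = 2*l² - 20 = -20 + 2*l²)
-714*F(6) = -714*(-20 + 2*6²) = -714*(-20 + 2*36) = -714*(-20 + 72) = -714*52 = -37128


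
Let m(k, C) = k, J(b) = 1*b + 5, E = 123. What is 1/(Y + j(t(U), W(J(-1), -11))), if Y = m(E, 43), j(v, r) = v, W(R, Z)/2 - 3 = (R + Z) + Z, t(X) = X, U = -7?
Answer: 1/116 ≈ 0.0086207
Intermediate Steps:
J(b) = 5 + b (J(b) = b + 5 = 5 + b)
W(R, Z) = 6 + 2*R + 4*Z (W(R, Z) = 6 + 2*((R + Z) + Z) = 6 + 2*(R + 2*Z) = 6 + (2*R + 4*Z) = 6 + 2*R + 4*Z)
Y = 123
1/(Y + j(t(U), W(J(-1), -11))) = 1/(123 - 7) = 1/116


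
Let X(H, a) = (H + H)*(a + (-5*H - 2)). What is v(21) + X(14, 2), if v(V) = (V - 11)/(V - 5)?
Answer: -15675/8 ≈ -1959.4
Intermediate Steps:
X(H, a) = 2*H*(-2 + a - 5*H) (X(H, a) = (2*H)*(a + (-2 - 5*H)) = (2*H)*(-2 + a - 5*H) = 2*H*(-2 + a - 5*H))
v(V) = (-11 + V)/(-5 + V)
v(21) + X(14, 2) = (-11 + 21)/(-5 + 21) + 2*14*(-2 + 2 - 5*14) = 10/16 + 2*14*(-2 + 2 - 70) = (1/16)*10 + 2*14*(-70) = 5/8 - 1960 = -15675/8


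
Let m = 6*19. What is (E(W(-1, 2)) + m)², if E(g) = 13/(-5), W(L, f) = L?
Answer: 310249/25 ≈ 12410.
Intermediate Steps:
E(g) = -13/5 (E(g) = 13*(-⅕) = -13/5)
m = 114
(E(W(-1, 2)) + m)² = (-13/5 + 114)² = (557/5)² = 310249/25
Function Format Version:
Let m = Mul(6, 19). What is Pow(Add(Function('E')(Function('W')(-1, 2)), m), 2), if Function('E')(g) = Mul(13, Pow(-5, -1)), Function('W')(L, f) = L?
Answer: Rational(310249, 25) ≈ 12410.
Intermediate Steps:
Function('E')(g) = Rational(-13, 5) (Function('E')(g) = Mul(13, Rational(-1, 5)) = Rational(-13, 5))
m = 114
Pow(Add(Function('E')(Function('W')(-1, 2)), m), 2) = Pow(Add(Rational(-13, 5), 114), 2) = Pow(Rational(557, 5), 2) = Rational(310249, 25)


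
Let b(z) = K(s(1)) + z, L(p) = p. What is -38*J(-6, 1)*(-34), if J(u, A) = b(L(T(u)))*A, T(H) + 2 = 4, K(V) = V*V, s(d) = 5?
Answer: 34884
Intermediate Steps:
K(V) = V**2
T(H) = 2 (T(H) = -2 + 4 = 2)
b(z) = 25 + z (b(z) = 5**2 + z = 25 + z)
J(u, A) = 27*A (J(u, A) = (25 + 2)*A = 27*A)
-38*J(-6, 1)*(-34) = -1026*(-34) = 34884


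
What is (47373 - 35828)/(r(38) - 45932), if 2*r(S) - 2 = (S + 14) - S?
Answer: -11545/45924 ≈ -0.25139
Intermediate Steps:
r(S) = 8 (r(S) = 1 + ((S + 14) - S)/2 = 1 + ((14 + S) - S)/2 = 1 + (1/2)*14 = 1 + 7 = 8)
(47373 - 35828)/(r(38) - 45932) = (47373 - 35828)/(8 - 45932) = 11545/(-45924) = 11545*(-1/45924) = -11545/45924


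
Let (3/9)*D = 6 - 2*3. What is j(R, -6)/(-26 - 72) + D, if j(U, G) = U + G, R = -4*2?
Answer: 1/7 ≈ 0.14286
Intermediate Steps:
R = -8
j(U, G) = G + U
D = 0 (D = 3*(6 - 2*3) = 3*(6 - 6) = 3*0 = 0)
j(R, -6)/(-26 - 72) + D = (-6 - 8)/(-26 - 72) + 0 = -14/(-98) + 0 = -14*(-1/98) + 0 = 1/7 + 0 = 1/7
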